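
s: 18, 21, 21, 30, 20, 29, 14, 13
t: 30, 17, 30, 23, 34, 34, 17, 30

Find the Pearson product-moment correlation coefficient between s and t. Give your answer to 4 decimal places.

0.1648

n = 8, Σs = 166, Σt = 215, Σs² = 3712, Σt² = 6119, Σst = 4511
nΣst − ΣsΣt = 36088 − 35690 = 398
nΣs² − (Σs)² = 29696 − 27556 = 2140; nΣt² − (Σt)² = 48952 − 46225 = 2727
r = 398 / √(2140 × 2727) = 398 / 2415.7359 ≈ 0.1648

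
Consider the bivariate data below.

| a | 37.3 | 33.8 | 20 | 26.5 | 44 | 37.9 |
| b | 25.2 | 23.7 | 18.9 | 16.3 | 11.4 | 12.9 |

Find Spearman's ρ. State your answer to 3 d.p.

-0.486

Rank a: 4, 3, 1, 2, 6, 5
Rank b: 6, 5, 4, 3, 1, 2
d = rank(a) − rank(b): -2, -2, -3, -1, 5, 3; Σd² = 52
ρ = 1 − 6Σd² / [n(n²−1)] = 1 − 6×52 / (6×35) = 1 − 312/210 ≈ -0.486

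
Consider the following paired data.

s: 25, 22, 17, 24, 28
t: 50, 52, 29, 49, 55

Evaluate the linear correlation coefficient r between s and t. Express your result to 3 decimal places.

0.895

n = 5, Σs = 116, Σt = 235, Σs² = 2758, Σt² = 11471, Σst = 5603
nΣst − ΣsΣt = 28015 − 27260 = 755
nΣs² − (Σs)² = 13790 − 13456 = 334; nΣt² − (Σt)² = 57355 − 55225 = 2130
r = 755 / √(334 × 2130) = 755 / 843.4572 ≈ 0.895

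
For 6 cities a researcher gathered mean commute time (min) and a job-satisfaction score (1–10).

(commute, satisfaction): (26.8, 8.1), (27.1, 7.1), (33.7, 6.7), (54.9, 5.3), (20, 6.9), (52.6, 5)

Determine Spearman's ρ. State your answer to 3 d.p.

-0.771

Rank commute: 2, 3, 4, 6, 1, 5
Rank satisfaction: 6, 5, 3, 2, 4, 1
d = rank(commute) − rank(satisfaction): -4, -2, 1, 4, -3, 4; Σd² = 62
ρ = 1 − 6Σd² / [n(n²−1)] = 1 − 6×62 / (6×35) = 1 − 372/210 ≈ -0.771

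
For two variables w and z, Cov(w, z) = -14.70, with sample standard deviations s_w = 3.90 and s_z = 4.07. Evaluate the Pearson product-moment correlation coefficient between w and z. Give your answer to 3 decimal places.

r = Cov(w,z) / (s_w · s_z) = -14.70 / (3.90 × 4.07)
  = -14.70 / 15.8730 ≈ -0.926

-0.926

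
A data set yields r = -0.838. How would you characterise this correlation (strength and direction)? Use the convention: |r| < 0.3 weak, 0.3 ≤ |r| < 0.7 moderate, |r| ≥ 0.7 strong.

r = -0.838 < 0 so the relationship is negative.
|r| = 0.838, which falls in the strong range.

strong negative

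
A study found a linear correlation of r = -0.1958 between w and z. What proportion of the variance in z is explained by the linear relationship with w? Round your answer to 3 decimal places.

0.038

r² = (-0.1958)² = 0.038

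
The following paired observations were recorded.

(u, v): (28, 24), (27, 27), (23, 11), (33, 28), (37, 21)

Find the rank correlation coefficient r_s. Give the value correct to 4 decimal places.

Rank u: 3, 2, 1, 4, 5
Rank v: 3, 4, 1, 5, 2
d = rank(u) − rank(v): 0, -2, 0, -1, 3; Σd² = 14
ρ = 1 − 6Σd² / [n(n²−1)] = 1 − 6×14 / (5×24) = 1 − 84/120 ≈ 0.3000

0.3000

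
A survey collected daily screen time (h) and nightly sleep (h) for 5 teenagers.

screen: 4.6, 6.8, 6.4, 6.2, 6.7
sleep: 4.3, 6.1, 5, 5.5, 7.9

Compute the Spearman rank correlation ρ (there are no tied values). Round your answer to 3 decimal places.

Rank screen: 1, 5, 3, 2, 4
Rank sleep: 1, 4, 2, 3, 5
d = rank(screen) − rank(sleep): 0, 1, 1, -1, -1; Σd² = 4
ρ = 1 − 6Σd² / [n(n²−1)] = 1 − 6×4 / (5×24) = 1 − 24/120 ≈ 0.800

0.800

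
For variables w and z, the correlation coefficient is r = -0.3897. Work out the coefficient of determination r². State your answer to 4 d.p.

r² = (-0.3897)² = 0.1519

0.1519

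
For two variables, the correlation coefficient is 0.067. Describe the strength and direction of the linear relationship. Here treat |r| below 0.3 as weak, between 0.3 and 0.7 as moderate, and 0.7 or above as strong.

r = 0.067 > 0 so the relationship is positive.
|r| = 0.067, which falls in the weak range.

weak positive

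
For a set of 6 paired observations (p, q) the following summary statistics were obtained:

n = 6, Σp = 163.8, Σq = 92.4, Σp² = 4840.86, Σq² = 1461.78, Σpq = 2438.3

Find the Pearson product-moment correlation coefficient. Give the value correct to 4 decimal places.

-0.7036

r = (nΣpq − ΣpΣq) / √[(nΣp² − (Σp)²)(nΣq² − (Σq)²)]
Numerator: 6×2438.3 − 163.8×92.4 = -505.32
Denominator: √[(29045.16 − 26830.44)(8770.68 − 8537.76)] = √[2214.72 × 232.92] = 718.2288
r = -505.32 / 718.2288 ≈ -0.7036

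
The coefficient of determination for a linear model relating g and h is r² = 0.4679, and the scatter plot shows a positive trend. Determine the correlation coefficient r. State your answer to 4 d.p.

|r| = √0.4679 = 0.6840
The association is positive, so r = 0.6840.

0.6840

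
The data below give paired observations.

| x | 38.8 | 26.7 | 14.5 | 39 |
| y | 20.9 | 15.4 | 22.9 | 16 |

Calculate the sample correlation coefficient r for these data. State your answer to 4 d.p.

-0.4579

n = 4, Σx = 119, Σy = 75.2, Σx² = 3949.58, Σy² = 1454.38, Σxy = 2178.15
nΣxy − ΣxΣy = 8712.6 − 8948.8 = -236.2
nΣx² − (Σx)² = 15798.32 − 14161 = 1637.32; nΣy² − (Σy)² = 5817.52 − 5655.04 = 162.48
r = -236.2 / √(1637.32 × 162.48) = -236.2 / 515.7827 ≈ -0.4579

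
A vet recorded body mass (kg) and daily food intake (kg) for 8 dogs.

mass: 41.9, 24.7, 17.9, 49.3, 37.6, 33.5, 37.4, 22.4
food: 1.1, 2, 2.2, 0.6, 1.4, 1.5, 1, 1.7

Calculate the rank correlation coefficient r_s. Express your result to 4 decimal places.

-0.9048

Rank mass: 7, 3, 1, 8, 6, 4, 5, 2
Rank food: 3, 7, 8, 1, 4, 5, 2, 6
d = rank(mass) − rank(food): 4, -4, -7, 7, 2, -1, 3, -4; Σd² = 160
ρ = 1 − 6Σd² / [n(n²−1)] = 1 − 6×160 / (8×63) = 1 − 960/504 ≈ -0.9048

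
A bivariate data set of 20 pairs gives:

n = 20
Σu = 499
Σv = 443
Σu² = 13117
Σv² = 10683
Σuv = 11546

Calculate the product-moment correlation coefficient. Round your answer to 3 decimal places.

0.647

r = (nΣuv − ΣuΣv) / √[(nΣu² − (Σu)²)(nΣv² − (Σv)²)]
Numerator: 20×11546 − 499×443 = 9863
Denominator: √[(262340 − 249001)(213660 − 196249)] = √[13339 × 17411] = 15239.5974
r = 9863 / 15239.5974 ≈ 0.647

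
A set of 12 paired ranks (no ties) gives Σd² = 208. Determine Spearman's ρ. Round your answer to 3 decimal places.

0.273

ρ = 1 − 6Σd² / [n(n²−1)] = 1 − 6×208 / (12×143)
  = 1 − 1248/1716 = 1 − 0.7273 ≈ 0.273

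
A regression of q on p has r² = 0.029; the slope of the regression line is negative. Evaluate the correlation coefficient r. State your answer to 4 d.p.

|r| = √0.029 = 0.1703
The association is negative, so r = −0.1703.

-0.1703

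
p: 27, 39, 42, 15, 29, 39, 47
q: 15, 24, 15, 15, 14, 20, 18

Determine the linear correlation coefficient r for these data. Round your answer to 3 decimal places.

n = 7, Σp = 238, Σq = 121, Σp² = 8810, Σq² = 2171, Σpq = 4228
nΣpq − ΣpΣq = 29596 − 28798 = 798
nΣp² − (Σp)² = 61670 − 56644 = 5026; nΣq² − (Σq)² = 15197 − 14641 = 556
r = 798 / √(5026 × 556) = 798 / 1671.6626 ≈ 0.477

0.477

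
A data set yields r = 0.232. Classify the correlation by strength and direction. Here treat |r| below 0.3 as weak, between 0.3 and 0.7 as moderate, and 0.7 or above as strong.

r = 0.232 > 0 so the relationship is positive.
|r| = 0.232, which falls in the weak range.

weak positive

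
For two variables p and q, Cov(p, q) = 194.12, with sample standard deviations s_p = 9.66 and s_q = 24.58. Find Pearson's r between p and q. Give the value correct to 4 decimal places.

0.8175

r = Cov(p,q) / (s_p · s_q) = 194.12 / (9.66 × 24.58)
  = 194.12 / 237.4428 ≈ 0.8175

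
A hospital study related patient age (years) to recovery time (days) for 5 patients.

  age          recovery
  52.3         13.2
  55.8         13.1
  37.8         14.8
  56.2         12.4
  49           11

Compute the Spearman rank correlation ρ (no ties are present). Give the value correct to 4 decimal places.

Rank age: 3, 4, 1, 5, 2
Rank recovery: 4, 3, 5, 2, 1
d = rank(age) − rank(recovery): -1, 1, -4, 3, 1; Σd² = 28
ρ = 1 − 6Σd² / [n(n²−1)] = 1 − 6×28 / (5×24) = 1 − 168/120 ≈ -0.4000

-0.4000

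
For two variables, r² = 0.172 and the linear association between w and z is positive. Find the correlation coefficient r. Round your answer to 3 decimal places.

0.415

|r| = √0.172 = 0.415
The association is positive, so r = 0.415.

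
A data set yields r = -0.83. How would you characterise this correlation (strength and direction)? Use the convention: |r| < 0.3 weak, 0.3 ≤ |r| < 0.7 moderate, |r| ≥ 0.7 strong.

r = -0.83 < 0 so the relationship is negative.
|r| = 0.83, which falls in the strong range.

strong negative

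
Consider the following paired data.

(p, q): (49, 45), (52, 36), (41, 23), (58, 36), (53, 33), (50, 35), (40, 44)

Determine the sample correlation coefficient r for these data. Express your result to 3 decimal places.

0.066

n = 7, Σp = 343, Σq = 252, Σp² = 17059, Σq² = 9396, Σpq = 12367
nΣpq − ΣpΣq = 86569 − 86436 = 133
nΣp² − (Σp)² = 119413 − 117649 = 1764; nΣq² − (Σq)² = 65772 − 63504 = 2268
r = 133 / √(1764 × 2268) = 133 / 2000.1880 ≈ 0.066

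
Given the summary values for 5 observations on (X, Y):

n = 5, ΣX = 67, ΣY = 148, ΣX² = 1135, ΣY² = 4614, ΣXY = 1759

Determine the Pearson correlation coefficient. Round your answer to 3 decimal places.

-0.953

r = (nΣXY − ΣXΣY) / √[(nΣX² − (ΣX)²)(nΣY² − (ΣY)²)]
Numerator: 5×1759 − 67×148 = -1121
Denominator: √[(5675 − 4489)(23070 − 21904)] = √[1186 × 1166] = 1175.9575
r = -1121 / 1175.9575 ≈ -0.953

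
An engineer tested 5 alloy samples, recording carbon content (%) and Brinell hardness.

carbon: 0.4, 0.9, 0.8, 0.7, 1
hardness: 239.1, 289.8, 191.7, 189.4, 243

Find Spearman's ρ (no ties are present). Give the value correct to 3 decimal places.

0.600

Rank carbon: 1, 4, 3, 2, 5
Rank hardness: 3, 5, 2, 1, 4
d = rank(carbon) − rank(hardness): -2, -1, 1, 1, 1; Σd² = 8
ρ = 1 − 6Σd² / [n(n²−1)] = 1 − 6×8 / (5×24) = 1 − 48/120 ≈ 0.600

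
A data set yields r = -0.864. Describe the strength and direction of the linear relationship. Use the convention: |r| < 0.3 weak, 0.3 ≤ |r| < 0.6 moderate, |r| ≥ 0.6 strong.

strong negative

r = -0.864 < 0 so the relationship is negative.
|r| = 0.864, which falls in the strong range.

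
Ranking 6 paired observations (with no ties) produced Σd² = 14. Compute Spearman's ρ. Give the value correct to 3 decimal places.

0.600

ρ = 1 − 6Σd² / [n(n²−1)] = 1 − 6×14 / (6×35)
  = 1 − 84/210 = 1 − 0.4000 ≈ 0.600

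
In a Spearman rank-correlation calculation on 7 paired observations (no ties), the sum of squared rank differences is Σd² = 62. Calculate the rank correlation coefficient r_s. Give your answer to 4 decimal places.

-0.1071

ρ = 1 − 6Σd² / [n(n²−1)] = 1 − 6×62 / (7×48)
  = 1 − 372/336 = 1 − 1.10714 ≈ -0.1071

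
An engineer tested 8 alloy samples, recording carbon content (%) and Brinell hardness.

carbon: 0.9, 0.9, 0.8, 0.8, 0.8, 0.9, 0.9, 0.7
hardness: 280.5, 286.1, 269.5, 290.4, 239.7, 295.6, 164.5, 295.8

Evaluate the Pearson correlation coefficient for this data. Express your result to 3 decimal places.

n = 8, Σx = 6.7, Σy = 2122.1, Σx² = 5.65, Σy² = 576889.21, Σxy = 1770.77
nΣxy − ΣxΣy = 14166.16 − 14218.07 = -51.91
nΣx² − (Σx)² = 45.2 − 44.89 = 0.31; nΣy² − (Σy)² = 4615113.68 − 4503308.41 = 111805.27
r = -51.91 / √(0.31 × 111805.27) = -51.91 / 186.1710 ≈ -0.279

-0.279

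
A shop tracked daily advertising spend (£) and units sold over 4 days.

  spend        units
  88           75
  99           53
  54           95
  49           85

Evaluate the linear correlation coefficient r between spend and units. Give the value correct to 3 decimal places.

n = 4, Σx = 290, Σy = 308, Σx² = 22862, Σy² = 24684, Σxy = 21142
nΣxy − ΣxΣy = 84568 − 89320 = -4752
nΣx² − (Σx)² = 91448 − 84100 = 7348; nΣy² − (Σy)² = 98736 − 94864 = 3872
r = -4752 / √(7348 × 3872) = -4752 / 5333.9906 ≈ -0.891

-0.891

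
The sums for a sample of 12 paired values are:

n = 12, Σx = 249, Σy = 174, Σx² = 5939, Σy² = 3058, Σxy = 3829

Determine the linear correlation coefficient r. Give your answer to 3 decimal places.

0.340

r = (nΣxy − ΣxΣy) / √[(nΣx² − (Σx)²)(nΣy² − (Σy)²)]
Numerator: 12×3829 − 249×174 = 2622
Denominator: √[(71268 − 62001)(36696 − 30276)] = √[9267 × 6420] = 7713.2445
r = 2622 / 7713.2445 ≈ 0.340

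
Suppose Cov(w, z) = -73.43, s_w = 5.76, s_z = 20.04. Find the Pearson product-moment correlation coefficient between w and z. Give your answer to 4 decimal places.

r = Cov(w,z) / (s_w · s_z) = -73.43 / (5.76 × 20.04)
  = -73.43 / 115.4304 ≈ -0.6361

-0.6361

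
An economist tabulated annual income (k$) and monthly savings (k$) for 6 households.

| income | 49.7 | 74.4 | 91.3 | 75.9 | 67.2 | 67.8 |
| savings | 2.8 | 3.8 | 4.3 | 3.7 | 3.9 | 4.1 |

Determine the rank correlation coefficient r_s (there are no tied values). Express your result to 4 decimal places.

0.4857

Rank income: 1, 4, 6, 5, 2, 3
Rank savings: 1, 3, 6, 2, 4, 5
d = rank(income) − rank(savings): 0, 1, 0, 3, -2, -2; Σd² = 18
ρ = 1 − 6Σd² / [n(n²−1)] = 1 − 6×18 / (6×35) = 1 − 108/210 ≈ 0.4857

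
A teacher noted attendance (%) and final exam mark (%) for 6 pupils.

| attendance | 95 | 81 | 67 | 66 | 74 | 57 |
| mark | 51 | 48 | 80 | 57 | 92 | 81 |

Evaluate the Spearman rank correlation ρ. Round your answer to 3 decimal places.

Rank attendance: 6, 5, 3, 2, 4, 1
Rank mark: 2, 1, 4, 3, 6, 5
d = rank(attendance) − rank(mark): 4, 4, -1, -1, -2, -4; Σd² = 54
ρ = 1 − 6Σd² / [n(n²−1)] = 1 − 6×54 / (6×35) = 1 − 324/210 ≈ -0.543

-0.543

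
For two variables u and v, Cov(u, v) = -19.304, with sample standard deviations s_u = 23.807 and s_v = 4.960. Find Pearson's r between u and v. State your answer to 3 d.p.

r = Cov(u,v) / (s_u · s_v) = -19.304 / (23.807 × 4.960)
  = -19.304 / 118.0827 ≈ -0.163

-0.163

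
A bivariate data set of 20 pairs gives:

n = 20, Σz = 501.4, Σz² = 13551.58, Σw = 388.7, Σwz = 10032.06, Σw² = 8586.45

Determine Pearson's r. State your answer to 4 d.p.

0.2855

r = (nΣwz − ΣwΣz) / √[(nΣw² − (Σw)²)(nΣz² − (Σz)²)]
Numerator: 20×10032.06 − 388.7×501.4 = 5747.02
Denominator: √[(171729 − 151087.69)(271031.6 − 251401.96)] = √[20641.31 × 19629.64] = 20129.1203
r = 5747.02 / 20129.1203 ≈ 0.2855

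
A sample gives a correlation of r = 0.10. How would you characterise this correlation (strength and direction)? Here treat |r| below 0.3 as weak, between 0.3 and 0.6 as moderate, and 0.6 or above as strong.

r = 0.10 > 0 so the relationship is positive.
|r| = 0.10, which falls in the weak range.

weak positive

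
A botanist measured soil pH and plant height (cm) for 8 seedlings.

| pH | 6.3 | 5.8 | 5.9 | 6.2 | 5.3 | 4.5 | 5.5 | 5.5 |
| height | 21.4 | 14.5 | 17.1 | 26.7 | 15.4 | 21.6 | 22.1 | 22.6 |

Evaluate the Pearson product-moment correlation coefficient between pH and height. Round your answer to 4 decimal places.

n = 8, Σx = 45, Σy = 161.4, Σx² = 255.42, Σy² = 3376.4, Σxy = 910.02
nΣxy − ΣxΣy = 7280.16 − 7263 = 17.16
nΣx² − (Σx)² = 2043.36 − 2025 = 18.36; nΣy² − (Σy)² = 27011.2 − 26049.96 = 961.24
r = 17.16 / √(18.36 × 961.24) = 17.16 / 132.8472 ≈ 0.1292

0.1292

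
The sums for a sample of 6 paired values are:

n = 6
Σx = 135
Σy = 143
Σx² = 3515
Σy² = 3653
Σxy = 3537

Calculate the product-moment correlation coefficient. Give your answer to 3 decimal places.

0.934

r = (nΣxy − ΣxΣy) / √[(nΣx² − (Σx)²)(nΣy² − (Σy)²)]
Numerator: 6×3537 − 135×143 = 1917
Denominator: √[(21090 − 18225)(21918 − 20449)] = √[2865 × 1469] = 2051.5080
r = 1917 / 2051.5080 ≈ 0.934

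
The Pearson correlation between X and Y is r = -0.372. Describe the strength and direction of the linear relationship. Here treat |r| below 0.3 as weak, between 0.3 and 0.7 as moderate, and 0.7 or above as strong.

r = -0.372 < 0 so the relationship is negative.
|r| = 0.372, which falls in the moderate range.

moderate negative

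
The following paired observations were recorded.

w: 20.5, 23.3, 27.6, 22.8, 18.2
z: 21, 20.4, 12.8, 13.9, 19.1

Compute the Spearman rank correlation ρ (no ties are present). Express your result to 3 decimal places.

Rank w: 2, 4, 5, 3, 1
Rank z: 5, 4, 1, 2, 3
d = rank(w) − rank(z): -3, 0, 4, 1, -2; Σd² = 30
ρ = 1 − 6Σd² / [n(n²−1)] = 1 − 6×30 / (5×24) = 1 − 180/120 ≈ -0.500

-0.500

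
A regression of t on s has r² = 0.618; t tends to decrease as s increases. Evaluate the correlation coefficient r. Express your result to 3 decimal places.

-0.786

|r| = √0.618 = 0.786
The association is negative, so r = −0.786.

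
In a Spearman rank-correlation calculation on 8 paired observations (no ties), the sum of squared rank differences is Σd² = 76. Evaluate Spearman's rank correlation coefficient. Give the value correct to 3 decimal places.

0.095

ρ = 1 − 6Σd² / [n(n²−1)] = 1 − 6×76 / (8×63)
  = 1 − 456/504 = 1 − 0.9048 ≈ 0.095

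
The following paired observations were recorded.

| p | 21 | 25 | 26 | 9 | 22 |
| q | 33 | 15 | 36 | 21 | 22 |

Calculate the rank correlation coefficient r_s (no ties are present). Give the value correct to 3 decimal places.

Rank p: 2, 4, 5, 1, 3
Rank q: 4, 1, 5, 2, 3
d = rank(p) − rank(q): -2, 3, 0, -1, 0; Σd² = 14
ρ = 1 − 6Σd² / [n(n²−1)] = 1 − 6×14 / (5×24) = 1 − 84/120 ≈ 0.300

0.300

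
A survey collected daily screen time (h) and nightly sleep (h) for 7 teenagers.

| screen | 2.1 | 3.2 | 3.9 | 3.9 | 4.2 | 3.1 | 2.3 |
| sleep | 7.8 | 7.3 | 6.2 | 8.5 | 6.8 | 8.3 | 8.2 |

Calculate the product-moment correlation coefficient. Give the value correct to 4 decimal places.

-0.4717

n = 7, Σx = 22.7, Σy = 53.1, Σx² = 77.61, Σy² = 407.19, Σxy = 170.22
nΣxy − ΣxΣy = 1191.54 − 1205.37 = -13.83
nΣx² − (Σx)² = 543.27 − 515.29 = 27.98; nΣy² − (Σy)² = 2850.33 − 2819.61 = 30.72
r = -13.83 / √(27.98 × 30.72) = -13.83 / 29.3180 ≈ -0.4717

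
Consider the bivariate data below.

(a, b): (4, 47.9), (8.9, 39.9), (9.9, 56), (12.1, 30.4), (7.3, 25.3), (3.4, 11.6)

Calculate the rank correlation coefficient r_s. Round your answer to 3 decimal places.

Rank a: 2, 4, 5, 6, 3, 1
Rank b: 5, 4, 6, 3, 2, 1
d = rank(a) − rank(b): -3, 0, -1, 3, 1, 0; Σd² = 20
ρ = 1 − 6Σd² / [n(n²−1)] = 1 − 6×20 / (6×35) = 1 − 120/210 ≈ 0.429

0.429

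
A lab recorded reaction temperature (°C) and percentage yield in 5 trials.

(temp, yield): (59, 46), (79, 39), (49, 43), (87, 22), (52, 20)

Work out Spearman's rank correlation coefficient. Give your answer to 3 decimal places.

-0.200

Rank temp: 3, 4, 1, 5, 2
Rank yield: 5, 3, 4, 2, 1
d = rank(temp) − rank(yield): -2, 1, -3, 3, 1; Σd² = 24
ρ = 1 − 6Σd² / [n(n²−1)] = 1 − 6×24 / (5×24) = 1 − 144/120 ≈ -0.200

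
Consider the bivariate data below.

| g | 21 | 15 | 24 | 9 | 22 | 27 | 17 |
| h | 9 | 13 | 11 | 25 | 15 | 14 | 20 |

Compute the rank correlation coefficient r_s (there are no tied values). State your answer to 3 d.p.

Rank g: 4, 2, 6, 1, 5, 7, 3
Rank h: 1, 3, 2, 7, 5, 4, 6
d = rank(g) − rank(h): 3, -1, 4, -6, 0, 3, -3; Σd² = 80
ρ = 1 − 6Σd² / [n(n²−1)] = 1 − 6×80 / (7×48) = 1 − 480/336 ≈ -0.429

-0.429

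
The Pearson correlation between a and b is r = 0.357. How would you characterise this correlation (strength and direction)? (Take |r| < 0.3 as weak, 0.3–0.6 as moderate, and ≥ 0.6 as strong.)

moderate positive

r = 0.357 > 0 so the relationship is positive.
|r| = 0.357, which falls in the moderate range.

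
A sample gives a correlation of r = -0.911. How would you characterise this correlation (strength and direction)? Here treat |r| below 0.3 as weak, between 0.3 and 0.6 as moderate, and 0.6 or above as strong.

r = -0.911 < 0 so the relationship is negative.
|r| = 0.911, which falls in the strong range.

strong negative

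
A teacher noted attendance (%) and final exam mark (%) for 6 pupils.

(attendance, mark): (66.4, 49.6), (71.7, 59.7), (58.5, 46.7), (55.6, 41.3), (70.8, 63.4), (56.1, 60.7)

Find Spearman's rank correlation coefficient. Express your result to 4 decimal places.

Rank attendance: 4, 6, 3, 1, 5, 2
Rank mark: 3, 4, 2, 1, 6, 5
d = rank(attendance) − rank(mark): 1, 2, 1, 0, -1, -3; Σd² = 16
ρ = 1 − 6Σd² / [n(n²−1)] = 1 − 6×16 / (6×35) = 1 − 96/210 ≈ 0.5429

0.5429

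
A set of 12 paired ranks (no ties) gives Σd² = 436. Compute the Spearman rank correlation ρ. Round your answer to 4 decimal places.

-0.5245

ρ = 1 − 6Σd² / [n(n²−1)] = 1 − 6×436 / (12×143)
  = 1 − 2616/1716 = 1 − 1.52448 ≈ -0.5245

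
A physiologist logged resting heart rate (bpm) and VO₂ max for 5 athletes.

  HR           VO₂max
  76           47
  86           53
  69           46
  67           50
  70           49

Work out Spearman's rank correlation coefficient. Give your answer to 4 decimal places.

Rank HR: 4, 5, 2, 1, 3
Rank VO₂max: 2, 5, 1, 4, 3
d = rank(HR) − rank(VO₂max): 2, 0, 1, -3, 0; Σd² = 14
ρ = 1 − 6Σd² / [n(n²−1)] = 1 − 6×14 / (5×24) = 1 − 84/120 ≈ 0.3000

0.3000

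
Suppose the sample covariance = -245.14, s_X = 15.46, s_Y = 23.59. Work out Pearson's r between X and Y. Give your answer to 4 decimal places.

-0.6722

r = Cov(X,Y) / (s_X · s_Y) = -245.14 / (15.46 × 23.59)
  = -245.14 / 364.7014 ≈ -0.6722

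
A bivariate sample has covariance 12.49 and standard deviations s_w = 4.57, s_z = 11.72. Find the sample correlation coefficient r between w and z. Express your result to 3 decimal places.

r = Cov(w,z) / (s_w · s_z) = 12.49 / (4.57 × 11.72)
  = 12.49 / 53.5604 ≈ 0.233

0.233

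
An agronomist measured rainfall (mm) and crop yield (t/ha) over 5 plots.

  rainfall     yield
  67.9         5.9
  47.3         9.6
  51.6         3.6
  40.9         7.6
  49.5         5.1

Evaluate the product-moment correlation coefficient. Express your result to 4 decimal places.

n = 5, Σx = 257.2, Σy = 31.8, Σx² = 13633.32, Σy² = 223.7, Σxy = 1603.74
nΣxy − ΣxΣy = 8018.7 − 8178.96 = -160.26
nΣx² − (Σx)² = 68166.6 − 66151.84 = 2014.76; nΣy² − (Σy)² = 1118.5 − 1011.24 = 107.26
r = -160.26 / √(2014.76 × 107.26) = -160.26 / 464.8690 ≈ -0.3447

-0.3447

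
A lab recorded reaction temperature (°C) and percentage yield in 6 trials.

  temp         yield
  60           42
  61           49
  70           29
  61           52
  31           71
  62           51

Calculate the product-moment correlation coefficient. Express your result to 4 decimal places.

n = 6, Σx = 345, Σy = 294, Σx² = 20747, Σy² = 15352, Σxy = 16074
nΣxy − ΣxΣy = 96444 − 101430 = -4986
nΣx² − (Σx)² = 124482 − 119025 = 5457; nΣy² − (Σy)² = 92112 − 86436 = 5676
r = -4986 / √(5457 × 5676) = -4986 / 5565.4229 ≈ -0.8959

-0.8959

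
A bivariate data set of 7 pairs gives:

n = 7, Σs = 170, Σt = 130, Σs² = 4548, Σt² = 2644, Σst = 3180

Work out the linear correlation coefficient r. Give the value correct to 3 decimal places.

r = (nΣst − ΣsΣt) / √[(nΣs² − (Σs)²)(nΣt² − (Σt)²)]
Numerator: 7×3180 − 170×130 = 160
Denominator: √[(31836 − 28900)(18508 − 16900)] = √[2936 × 1608] = 2172.8065
r = 160 / 2172.8065 ≈ 0.074

0.074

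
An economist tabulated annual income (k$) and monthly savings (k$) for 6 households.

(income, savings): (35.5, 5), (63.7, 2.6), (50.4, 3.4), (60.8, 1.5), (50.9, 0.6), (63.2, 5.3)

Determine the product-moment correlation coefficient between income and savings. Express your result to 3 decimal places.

n = 6, Σx = 324.5, Σy = 18.4, Σx² = 18139.79, Σy² = 74.02, Σxy = 971.18
nΣxy − ΣxΣy = 5827.08 − 5970.8 = -143.72
nΣx² − (Σx)² = 108838.74 − 105300.25 = 3538.49; nΣy² − (Σy)² = 444.12 − 338.56 = 105.56
r = -143.72 / √(3538.49 × 105.56) = -143.72 / 611.1653 ≈ -0.235

-0.235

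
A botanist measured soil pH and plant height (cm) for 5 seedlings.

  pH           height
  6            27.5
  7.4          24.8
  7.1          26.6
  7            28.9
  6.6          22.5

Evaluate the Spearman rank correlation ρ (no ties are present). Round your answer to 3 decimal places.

-0.200

Rank pH: 1, 5, 4, 3, 2
Rank height: 4, 2, 3, 5, 1
d = rank(pH) − rank(height): -3, 3, 1, -2, 1; Σd² = 24
ρ = 1 − 6Σd² / [n(n²−1)] = 1 − 6×24 / (5×24) = 1 − 144/120 ≈ -0.200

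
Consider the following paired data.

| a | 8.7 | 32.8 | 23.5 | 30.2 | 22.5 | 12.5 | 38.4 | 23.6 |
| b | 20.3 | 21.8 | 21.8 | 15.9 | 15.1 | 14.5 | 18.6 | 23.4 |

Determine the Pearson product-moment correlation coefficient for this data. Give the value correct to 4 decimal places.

0.1437

n = 8, Σa = 192.2, Σb = 151.4, Σa² = 5309.84, Σb² = 2947.16, Σab = 3671.61
nΣab − ΣaΣb = 29372.88 − 29099.08 = 273.8
nΣa² − (Σa)² = 42478.72 − 36940.84 = 5537.88; nΣb² − (Σb)² = 23577.28 − 22921.96 = 655.32
r = 273.8 / √(5537.88 × 655.32) = 273.8 / 1905.0154 ≈ 0.1437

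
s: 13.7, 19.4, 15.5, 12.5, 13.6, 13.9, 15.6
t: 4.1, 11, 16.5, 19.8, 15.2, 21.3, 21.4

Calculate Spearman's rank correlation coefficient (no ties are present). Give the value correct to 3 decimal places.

Rank s: 3, 7, 5, 1, 2, 4, 6
Rank t: 1, 2, 4, 5, 3, 6, 7
d = rank(s) − rank(t): 2, 5, 1, -4, -1, -2, -1; Σd² = 52
ρ = 1 − 6Σd² / [n(n²−1)] = 1 − 6×52 / (7×48) = 1 − 312/336 ≈ 0.071

0.071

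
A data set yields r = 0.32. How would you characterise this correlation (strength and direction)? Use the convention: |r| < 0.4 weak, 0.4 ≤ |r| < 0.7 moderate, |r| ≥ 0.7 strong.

r = 0.32 > 0 so the relationship is positive.
|r| = 0.32, which falls in the weak range.

weak positive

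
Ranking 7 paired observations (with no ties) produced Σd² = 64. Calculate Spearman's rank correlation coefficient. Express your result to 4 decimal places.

-0.1429

ρ = 1 − 6Σd² / [n(n²−1)] = 1 − 6×64 / (7×48)
  = 1 − 384/336 = 1 − 1.14286 ≈ -0.1429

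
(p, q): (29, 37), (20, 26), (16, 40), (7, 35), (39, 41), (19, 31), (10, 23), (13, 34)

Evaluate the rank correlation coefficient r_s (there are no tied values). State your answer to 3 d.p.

0.429

Rank p: 7, 6, 4, 1, 8, 5, 2, 3
Rank q: 6, 2, 7, 5, 8, 3, 1, 4
d = rank(p) − rank(q): 1, 4, -3, -4, 0, 2, 1, -1; Σd² = 48
ρ = 1 − 6Σd² / [n(n²−1)] = 1 − 6×48 / (8×63) = 1 − 288/504 ≈ 0.429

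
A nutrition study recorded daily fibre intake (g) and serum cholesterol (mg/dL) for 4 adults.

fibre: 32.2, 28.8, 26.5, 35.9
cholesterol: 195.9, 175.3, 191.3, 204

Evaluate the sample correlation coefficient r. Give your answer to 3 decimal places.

n = 4, Σx = 123.4, Σy = 766.5, Σx² = 3857.34, Σy² = 147318.59, Σxy = 23749.67
nΣxy − ΣxΣy = 94998.68 − 94586.1 = 412.58
nΣx² − (Σx)² = 15429.36 − 15227.56 = 201.8; nΣy² − (Σy)² = 589274.36 − 587522.25 = 1752.11
r = 412.58 / √(201.8 × 1752.11) = 412.58 / 594.6224 ≈ 0.694

0.694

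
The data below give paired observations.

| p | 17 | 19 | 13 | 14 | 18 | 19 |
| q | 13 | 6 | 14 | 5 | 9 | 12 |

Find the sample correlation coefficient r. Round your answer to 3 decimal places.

n = 6, Σp = 100, Σq = 59, Σp² = 1700, Σq² = 651, Σpq = 977
nΣpq − ΣpΣq = 5862 − 5900 = -38
nΣp² − (Σp)² = 10200 − 10000 = 200; nΣq² − (Σq)² = 3906 − 3481 = 425
r = -38 / √(200 × 425) = -38 / 291.5476 ≈ -0.130

-0.130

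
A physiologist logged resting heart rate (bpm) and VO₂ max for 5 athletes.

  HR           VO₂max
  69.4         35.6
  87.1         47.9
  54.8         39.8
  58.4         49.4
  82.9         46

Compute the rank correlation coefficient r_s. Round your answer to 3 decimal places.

Rank HR: 3, 5, 1, 2, 4
Rank VO₂max: 1, 4, 2, 5, 3
d = rank(HR) − rank(VO₂max): 2, 1, -1, -3, 1; Σd² = 16
ρ = 1 − 6Σd² / [n(n²−1)] = 1 − 6×16 / (5×24) = 1 − 96/120 ≈ 0.200

0.200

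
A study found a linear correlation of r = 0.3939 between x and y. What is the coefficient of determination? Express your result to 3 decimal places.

0.155

r² = (0.3939)² = 0.155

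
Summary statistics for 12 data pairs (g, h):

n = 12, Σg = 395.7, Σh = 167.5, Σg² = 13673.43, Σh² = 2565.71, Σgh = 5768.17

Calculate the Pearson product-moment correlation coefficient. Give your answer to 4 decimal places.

r = (nΣgh − ΣgΣh) / √[(nΣg² − (Σg)²)(nΣh² − (Σh)²)]
Numerator: 12×5768.17 − 395.7×167.5 = 2938.29
Denominator: √[(164081.16 − 156578.49)(30788.52 − 28056.25)] = √[7502.67 × 2732.27] = 4527.6175
r = 2938.29 / 4527.6175 ≈ 0.6490

0.6490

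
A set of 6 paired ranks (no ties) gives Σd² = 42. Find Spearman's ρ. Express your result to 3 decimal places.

-0.200

ρ = 1 − 6Σd² / [n(n²−1)] = 1 − 6×42 / (6×35)
  = 1 − 252/210 = 1 − 1.2000 ≈ -0.200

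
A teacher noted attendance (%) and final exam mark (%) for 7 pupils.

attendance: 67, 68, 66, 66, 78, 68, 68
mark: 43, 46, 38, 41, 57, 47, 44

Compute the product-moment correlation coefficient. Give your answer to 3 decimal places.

n = 7, Σx = 481, Σy = 316, Σx² = 33157, Σy² = 14484, Σxy = 21857
nΣxy − ΣxΣy = 152999 − 151996 = 1003
nΣx² − (Σx)² = 232099 − 231361 = 738; nΣy² − (Σy)² = 101388 − 99856 = 1532
r = 1003 / √(738 × 1532) = 1003 / 1063.3043 ≈ 0.943

0.943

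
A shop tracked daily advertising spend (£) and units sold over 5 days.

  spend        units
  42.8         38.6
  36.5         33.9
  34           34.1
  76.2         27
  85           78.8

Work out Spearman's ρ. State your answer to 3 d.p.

Rank spend: 3, 2, 1, 4, 5
Rank units: 4, 2, 3, 1, 5
d = rank(spend) − rank(units): -1, 0, -2, 3, 0; Σd² = 14
ρ = 1 − 6Σd² / [n(n²−1)] = 1 − 6×14 / (5×24) = 1 − 84/120 ≈ 0.300

0.300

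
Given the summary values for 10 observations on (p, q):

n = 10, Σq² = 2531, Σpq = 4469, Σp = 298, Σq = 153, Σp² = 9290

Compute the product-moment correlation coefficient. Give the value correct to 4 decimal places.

-0.3240

r = (nΣpq − ΣpΣq) / √[(nΣp² − (Σp)²)(nΣq² − (Σq)²)]
Numerator: 10×4469 − 298×153 = -904
Denominator: √[(92900 − 88804)(25310 − 23409)] = √[4096 × 1901] = 2790.4294
r = -904 / 2790.4294 ≈ -0.3240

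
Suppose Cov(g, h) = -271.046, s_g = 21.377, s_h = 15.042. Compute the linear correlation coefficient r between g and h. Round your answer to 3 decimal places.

-0.843

r = Cov(g,h) / (s_g · s_h) = -271.046 / (21.377 × 15.042)
  = -271.046 / 321.5528 ≈ -0.843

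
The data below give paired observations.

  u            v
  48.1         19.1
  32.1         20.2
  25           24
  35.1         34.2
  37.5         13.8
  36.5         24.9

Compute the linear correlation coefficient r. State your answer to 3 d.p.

-0.272

n = 6, Σu = 214.3, Σv = 136.2, Σu² = 7939.53, Σv² = 3328.94, Σuv = 4793.9
nΣuv − ΣuΣv = 28763.4 − 29187.66 = -424.26
nΣu² − (Σu)² = 47637.18 − 45924.49 = 1712.69; nΣv² − (Σv)² = 19973.64 − 18550.44 = 1423.2
r = -424.26 / √(1712.69 × 1423.2) = -424.26 / 1561.2496 ≈ -0.272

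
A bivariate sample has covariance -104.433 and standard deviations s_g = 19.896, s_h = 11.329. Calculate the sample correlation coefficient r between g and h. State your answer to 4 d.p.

r = Cov(g,h) / (s_g · s_h) = -104.433 / (19.896 × 11.329)
  = -104.433 / 225.4018 ≈ -0.4633

-0.4633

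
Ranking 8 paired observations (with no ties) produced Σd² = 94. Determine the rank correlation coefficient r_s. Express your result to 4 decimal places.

-0.1190

ρ = 1 − 6Σd² / [n(n²−1)] = 1 − 6×94 / (8×63)
  = 1 − 564/504 = 1 − 1.11905 ≈ -0.1190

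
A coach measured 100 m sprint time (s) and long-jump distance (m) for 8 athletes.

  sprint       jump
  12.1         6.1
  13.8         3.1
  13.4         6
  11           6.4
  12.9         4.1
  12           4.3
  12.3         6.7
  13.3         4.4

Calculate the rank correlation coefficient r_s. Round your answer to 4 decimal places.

Rank sprint: 3, 8, 7, 1, 5, 2, 4, 6
Rank jump: 6, 1, 5, 7, 2, 3, 8, 4
d = rank(sprint) − rank(jump): -3, 7, 2, -6, 3, -1, -4, 2; Σd² = 128
ρ = 1 − 6Σd² / [n(n²−1)] = 1 − 6×128 / (8×63) = 1 − 768/504 ≈ -0.5238

-0.5238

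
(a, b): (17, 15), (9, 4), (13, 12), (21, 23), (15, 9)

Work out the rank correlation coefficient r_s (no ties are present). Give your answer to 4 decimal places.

Rank a: 4, 1, 2, 5, 3
Rank b: 4, 1, 3, 5, 2
d = rank(a) − rank(b): 0, 0, -1, 0, 1; Σd² = 2
ρ = 1 − 6Σd² / [n(n²−1)] = 1 − 6×2 / (5×24) = 1 − 12/120 ≈ 0.9000

0.9000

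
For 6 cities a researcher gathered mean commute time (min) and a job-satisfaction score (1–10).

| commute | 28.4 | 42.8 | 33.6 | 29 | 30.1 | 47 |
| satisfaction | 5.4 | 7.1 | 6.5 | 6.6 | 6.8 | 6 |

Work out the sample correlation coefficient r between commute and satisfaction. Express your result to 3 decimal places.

n = 6, Σx = 210.9, Σy = 38.4, Σx² = 7723.37, Σy² = 247.62, Σxy = 1353.72
nΣxy − ΣxΣy = 8122.32 − 8098.56 = 23.76
nΣx² − (Σx)² = 46340.22 − 44478.81 = 1861.41; nΣy² − (Σy)² = 1485.72 − 1474.56 = 11.16
r = 23.76 / √(1861.41 × 11.16) = 23.76 / 144.1296 ≈ 0.165

0.165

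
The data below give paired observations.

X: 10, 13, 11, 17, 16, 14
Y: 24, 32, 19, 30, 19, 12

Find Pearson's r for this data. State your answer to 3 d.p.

0.107

n = 6, ΣX = 81, ΣY = 136, ΣX² = 1131, ΣY² = 3366, ΣXY = 1847
nΣXY − ΣXΣY = 11082 − 11016 = 66
nΣX² − (ΣX)² = 6786 − 6561 = 225; nΣY² − (ΣY)² = 20196 − 18496 = 1700
r = 66 / √(225 × 1700) = 66 / 618.4658 ≈ 0.107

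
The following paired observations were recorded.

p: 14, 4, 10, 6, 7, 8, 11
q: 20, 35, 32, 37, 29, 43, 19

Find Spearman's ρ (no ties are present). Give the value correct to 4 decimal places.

Rank p: 7, 1, 5, 2, 3, 4, 6
Rank q: 2, 5, 4, 6, 3, 7, 1
d = rank(p) − rank(q): 5, -4, 1, -4, 0, -3, 5; Σd² = 92
ρ = 1 − 6Σd² / [n(n²−1)] = 1 − 6×92 / (7×48) = 1 − 552/336 ≈ -0.6429

-0.6429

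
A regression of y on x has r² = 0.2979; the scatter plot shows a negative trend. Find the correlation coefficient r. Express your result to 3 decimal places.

-0.546

|r| = √0.2979 = 0.546
The association is negative, so r = −0.546.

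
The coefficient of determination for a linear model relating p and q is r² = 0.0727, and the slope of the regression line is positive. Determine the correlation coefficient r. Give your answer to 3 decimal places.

|r| = √0.0727 = 0.270
The association is positive, so r = 0.270.

0.270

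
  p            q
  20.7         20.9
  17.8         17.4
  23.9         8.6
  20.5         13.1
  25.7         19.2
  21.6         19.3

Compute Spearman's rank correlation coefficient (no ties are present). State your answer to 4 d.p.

0.0286

Rank p: 3, 1, 5, 2, 6, 4
Rank q: 6, 3, 1, 2, 4, 5
d = rank(p) − rank(q): -3, -2, 4, 0, 2, -1; Σd² = 34
ρ = 1 − 6Σd² / [n(n²−1)] = 1 − 6×34 / (6×35) = 1 − 204/210 ≈ 0.0286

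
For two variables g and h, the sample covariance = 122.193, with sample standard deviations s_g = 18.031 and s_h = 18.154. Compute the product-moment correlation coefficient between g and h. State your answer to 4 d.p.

r = Cov(g,h) / (s_g · s_h) = 122.193 / (18.031 × 18.154)
  = 122.193 / 327.3348 ≈ 0.3733

0.3733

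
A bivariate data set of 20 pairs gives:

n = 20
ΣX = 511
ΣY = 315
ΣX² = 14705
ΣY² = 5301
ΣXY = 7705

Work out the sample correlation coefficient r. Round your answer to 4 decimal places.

-0.4586

r = (nΣXY − ΣXΣY) / √[(nΣX² − (ΣX)²)(nΣY² − (ΣY)²)]
Numerator: 20×7705 − 511×315 = -6865
Denominator: √[(294100 − 261121)(106020 − 99225)] = √[32979 × 6795] = 14969.7129
r = -6865 / 14969.7129 ≈ -0.4586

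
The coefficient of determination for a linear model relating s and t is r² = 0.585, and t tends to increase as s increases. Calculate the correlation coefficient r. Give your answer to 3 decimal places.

0.765

|r| = √0.585 = 0.765
The association is positive, so r = 0.765.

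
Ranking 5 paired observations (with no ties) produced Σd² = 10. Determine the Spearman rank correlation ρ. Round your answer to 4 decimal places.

ρ = 1 − 6Σd² / [n(n²−1)] = 1 − 6×10 / (5×24)
  = 1 − 60/120 = 1 − 0.50000 ≈ 0.5000

0.5000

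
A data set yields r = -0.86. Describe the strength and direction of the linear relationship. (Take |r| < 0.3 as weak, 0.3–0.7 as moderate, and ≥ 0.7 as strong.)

strong negative

r = -0.86 < 0 so the relationship is negative.
|r| = 0.86, which falls in the strong range.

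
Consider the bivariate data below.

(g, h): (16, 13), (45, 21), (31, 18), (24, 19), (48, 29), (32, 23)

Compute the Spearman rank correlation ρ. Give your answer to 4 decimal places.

0.8857

Rank g: 1, 5, 3, 2, 6, 4
Rank h: 1, 4, 2, 3, 6, 5
d = rank(g) − rank(h): 0, 1, 1, -1, 0, -1; Σd² = 4
ρ = 1 − 6Σd² / [n(n²−1)] = 1 − 6×4 / (6×35) = 1 − 24/210 ≈ 0.8857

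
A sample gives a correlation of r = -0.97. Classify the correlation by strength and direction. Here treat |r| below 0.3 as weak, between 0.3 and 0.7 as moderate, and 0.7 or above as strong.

r = -0.97 < 0 so the relationship is negative.
|r| = 0.97, which falls in the strong range.

strong negative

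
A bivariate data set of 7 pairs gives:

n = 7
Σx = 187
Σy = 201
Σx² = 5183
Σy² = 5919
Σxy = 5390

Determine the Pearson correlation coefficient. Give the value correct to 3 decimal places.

r = (nΣxy − ΣxΣy) / √[(nΣx² − (Σx)²)(nΣy² − (Σy)²)]
Numerator: 7×5390 − 187×201 = 143
Denominator: √[(36281 − 34969)(41433 − 40401)] = √[1312 × 1032] = 1163.6082
r = 143 / 1163.6082 ≈ 0.123

0.123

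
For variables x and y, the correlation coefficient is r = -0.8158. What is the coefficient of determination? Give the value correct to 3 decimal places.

0.666

r² = (-0.8158)² = 0.666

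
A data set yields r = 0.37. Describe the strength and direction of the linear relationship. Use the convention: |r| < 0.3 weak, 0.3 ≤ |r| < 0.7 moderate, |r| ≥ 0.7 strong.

r = 0.37 > 0 so the relationship is positive.
|r| = 0.37, which falls in the moderate range.

moderate positive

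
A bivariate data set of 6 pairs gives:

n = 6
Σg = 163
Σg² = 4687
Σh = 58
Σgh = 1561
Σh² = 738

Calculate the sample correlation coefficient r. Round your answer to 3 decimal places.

r = (nΣgh − ΣgΣh) / √[(nΣg² − (Σg)²)(nΣh² − (Σh)²)]
Numerator: 6×1561 − 163×58 = -88
Denominator: √[(28122 − 26569)(4428 − 3364)] = √[1553 × 1064] = 1285.4540
r = -88 / 1285.4540 ≈ -0.068

-0.068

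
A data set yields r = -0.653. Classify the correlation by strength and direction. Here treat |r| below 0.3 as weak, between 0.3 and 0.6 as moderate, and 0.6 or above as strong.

r = -0.653 < 0 so the relationship is negative.
|r| = 0.653, which falls in the strong range.

strong negative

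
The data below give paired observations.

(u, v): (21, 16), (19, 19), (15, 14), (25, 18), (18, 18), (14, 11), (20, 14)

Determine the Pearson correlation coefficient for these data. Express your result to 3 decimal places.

n = 7, Σu = 132, Σv = 110, Σu² = 2572, Σv² = 1778, Σuv = 2115
nΣuv − ΣuΣv = 14805 − 14520 = 285
nΣu² − (Σu)² = 18004 − 17424 = 580; nΣv² − (Σv)² = 12446 − 12100 = 346
r = 285 / √(580 × 346) = 285 / 447.9732 ≈ 0.636

0.636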